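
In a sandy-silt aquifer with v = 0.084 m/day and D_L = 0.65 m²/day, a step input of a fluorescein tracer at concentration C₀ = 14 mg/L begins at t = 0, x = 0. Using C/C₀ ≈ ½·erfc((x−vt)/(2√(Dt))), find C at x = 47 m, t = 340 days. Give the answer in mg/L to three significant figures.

2.66 mg/L

For a continuous step input, C/C₀ ≈ ½·erfc((x−vt)/(2√(Dt))).
vt = 0.084 × 340 = 28.56 m and 2√(Dt) = 2√(0.65 × 340) = 29.73 m.
Argument (x−vt)/(2√(Dt)) = (47 − 28.56)/29.73 = 0.6202; ½·erfc(0.6202) = 0.1902.
C = 14 × 0.1902 = 2.66 mg/L.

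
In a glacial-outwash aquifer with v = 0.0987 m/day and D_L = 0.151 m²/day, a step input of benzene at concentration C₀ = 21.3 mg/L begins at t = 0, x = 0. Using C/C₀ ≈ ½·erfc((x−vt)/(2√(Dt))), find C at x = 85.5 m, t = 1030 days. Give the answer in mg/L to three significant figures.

For a continuous step input, C/C₀ ≈ ½·erfc((x−vt)/(2√(Dt))).
vt = 0.0987 × 1030 = 101.661 m and 2√(Dt) = 2√(0.151 × 1030) = 24.94 m.
Argument (x−vt)/(2√(Dt)) = (85.5 − 101.661)/24.94 = -0.6480; ½·erfc(-0.6480) = 0.8203.
C = 21.3 × 0.8203 = 17.5 mg/L.

17.5 mg/L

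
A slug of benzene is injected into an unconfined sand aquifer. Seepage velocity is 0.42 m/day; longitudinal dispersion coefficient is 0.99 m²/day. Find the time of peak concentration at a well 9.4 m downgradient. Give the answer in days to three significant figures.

For the 1D instantaneous-source solution, setting ∂C/∂t = 0 at fixed x gives v²t² + 2Dt − x² = 0, so t = (√(D² + v²x²) − D)/v².
√(D² + v²x²) = √(0.99² + 0.42² × 9.4²) = 4.070; v² = 0.1764.
t = (4.070 − 0.99)/0.1764 = 17.5 days (vs. the pure-advection estimate x/v = 22.4 d).

17.5 days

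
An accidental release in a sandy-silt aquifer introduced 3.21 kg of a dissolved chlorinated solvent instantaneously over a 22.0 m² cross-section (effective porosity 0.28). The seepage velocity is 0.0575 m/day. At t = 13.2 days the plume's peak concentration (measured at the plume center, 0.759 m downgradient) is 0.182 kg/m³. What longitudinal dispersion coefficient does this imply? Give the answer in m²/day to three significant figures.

At the plume center C_max = M/(n_e·A·√(4πDt)), so D = M²/(4πt·(n_e·A·C_max)²).
n_e·A·C_max = 0.28 × 22.0 × 0.182 = 1.121 kg/m.
D = 3.21²/(4π × 13.2 × 1.121²) = 0.0494 m²/day.

0.0494 m²/day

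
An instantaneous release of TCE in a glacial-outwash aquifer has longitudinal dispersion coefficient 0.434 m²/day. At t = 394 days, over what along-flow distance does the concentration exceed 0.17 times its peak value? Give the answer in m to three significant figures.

69.6 m

The plume is Gaussian with σ = √(2Dt) = √(2 × 0.434 × 394) = 18.49 m.
C/C_peak = exp(−Δx²/(2σ²)) = 0.17 ⇒ Δx = σ·√(−2 ln 0.17) = 18.49 × 1.883 = 34.82 m.
Width = 2Δx = 69.6 m.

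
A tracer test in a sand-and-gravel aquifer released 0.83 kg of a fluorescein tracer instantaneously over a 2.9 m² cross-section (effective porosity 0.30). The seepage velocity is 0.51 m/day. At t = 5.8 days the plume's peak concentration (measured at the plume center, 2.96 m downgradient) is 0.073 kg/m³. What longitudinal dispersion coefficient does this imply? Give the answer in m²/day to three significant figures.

At the plume center C_max = M/(n_e·A·√(4πDt)), so D = M²/(4πt·(n_e·A·C_max)²).
n_e·A·C_max = 0.30 × 2.9 × 0.073 = 0.06351 kg/m.
D = 0.83²/(4π × 5.8 × 0.06351²) = 2.34 m²/day.

2.34 m²/day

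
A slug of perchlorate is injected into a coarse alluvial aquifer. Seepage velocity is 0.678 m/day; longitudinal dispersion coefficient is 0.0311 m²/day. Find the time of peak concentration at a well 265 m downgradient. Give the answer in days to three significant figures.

391 days

For the 1D instantaneous-source solution, setting ∂C/∂t = 0 at fixed x gives v²t² + 2Dt − x² = 0, so t = (√(D² + v²x²) − D)/v².
√(D² + v²x²) = √(0.0311² + 0.678² × 265²) = 179.7; v² = 0.459684.
t = (179.7 − 0.0311)/0.459684 = 391 days (vs. the pure-advection estimate x/v = 391 d).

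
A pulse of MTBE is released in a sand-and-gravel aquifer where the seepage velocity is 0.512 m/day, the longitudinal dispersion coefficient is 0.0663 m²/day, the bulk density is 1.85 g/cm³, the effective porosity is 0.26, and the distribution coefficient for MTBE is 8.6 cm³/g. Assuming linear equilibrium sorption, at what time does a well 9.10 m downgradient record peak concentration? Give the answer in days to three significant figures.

1090 days

Retardation factor R = 1 + ρ_b·K_d/n = 1 + 1.85 × 8.6/0.26 = 62.19.
Sorption retards both mechanisms: v_R = v/R = 0.008233 m/day, D_R = D/R = 0.001066 m²/day.
Peak time from v_R²t² + 2D_R t − x² = 0: t = (√(D_R² + v_R²x²) − D_R)/v_R².
√(D_R² + v_R²x²) = √(0.001066² + 0.008233² × 9.10²) = 0.07493; v_R² = 6.778e-05.
t = (0.07493 − 0.001066)/6.778e-05 = 1090 days.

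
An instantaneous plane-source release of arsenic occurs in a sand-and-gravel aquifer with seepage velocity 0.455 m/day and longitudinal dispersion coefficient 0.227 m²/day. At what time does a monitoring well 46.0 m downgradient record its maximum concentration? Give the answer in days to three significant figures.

For the 1D instantaneous-source solution, setting ∂C/∂t = 0 at fixed x gives v²t² + 2Dt − x² = 0, so t = (√(D² + v²x²) − D)/v².
√(D² + v²x²) = √(0.227² + 0.455² × 46.0²) = 20.93; v² = 0.207025.
t = (20.93 − 0.227)/0.207025 = 100 days (vs. the pure-advection estimate x/v = 101 d).

100 days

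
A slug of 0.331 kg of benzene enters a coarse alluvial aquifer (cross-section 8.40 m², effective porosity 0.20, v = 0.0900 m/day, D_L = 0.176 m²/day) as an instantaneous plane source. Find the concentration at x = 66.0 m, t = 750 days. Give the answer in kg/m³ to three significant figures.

For an instantaneous plane source, C(x,t) = M/(n_e·A·√(4πDt)) · exp(−(x−vt)²/(4Dt)), with n_e·A the pore (flow) area.
Plume center vt = 0.0900 × 750 = 67.5 m, so the well at 66.0 m is 1.5 m upgradient of the peak.
√(4πDt) = 40.73 m, giving peak height M/(n_e·A·√(4πDt)) = 0.331/(0.20 × 8.40 × 40.73) = 0.004837 kg/m³.
(x−vt)²/(4Dt) = (-1.5)²/(4 × 0.176 × 750) = 0.004261; exp(−0.004261) = 0.9957.
C = 0.004837 × 0.9957 = 0.00482 kg/m³.

0.00482 kg/m³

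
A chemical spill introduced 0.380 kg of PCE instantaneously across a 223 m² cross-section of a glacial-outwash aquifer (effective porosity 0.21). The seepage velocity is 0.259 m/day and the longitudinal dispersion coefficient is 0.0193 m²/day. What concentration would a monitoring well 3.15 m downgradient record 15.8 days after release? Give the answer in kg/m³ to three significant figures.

0.00200 kg/m³

For an instantaneous plane source, C(x,t) = M/(n_e·A·√(4πDt)) · exp(−(x−vt)²/(4Dt)), with n_e·A the pore (flow) area.
Plume center vt = 0.259 × 15.8 = 4.0922 m, so the well at 3.15 m is 0.9422 m upgradient of the peak.
√(4πDt) = 1.958 m, giving peak height M/(n_e·A·√(4πDt)) = 0.380/(0.21 × 223 × 1.958) = 0.004144 kg/m³.
(x−vt)²/(4Dt) = (-0.9422)²/(4 × 0.0193 × 15.8) = 0.7278; exp(−0.7278) = 0.4830.
C = 0.004144 × 0.4830 = 0.00200 kg/m³.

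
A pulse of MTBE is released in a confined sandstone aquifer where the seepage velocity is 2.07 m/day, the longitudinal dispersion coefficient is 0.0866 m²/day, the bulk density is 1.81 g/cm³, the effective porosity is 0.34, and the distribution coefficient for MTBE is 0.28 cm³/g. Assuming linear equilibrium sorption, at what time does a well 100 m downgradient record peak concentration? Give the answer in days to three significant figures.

Retardation factor R = 1 + ρ_b·K_d/n = 1 + 1.81 × 0.28/0.34 = 2.491.
Sorption retards both mechanisms: v_R = v/R = 0.8310 m/day, D_R = D/R = 0.03477 m²/day.
Peak time from v_R²t² + 2D_R t − x² = 0: t = (√(D_R² + v_R²x²) − D_R)/v_R².
√(D_R² + v_R²x²) = √(0.03477² + 0.8310² × 100²) = 83.10; v_R² = 0.6906.
t = (83.10 − 0.03477)/0.6906 = 120 days.

120 days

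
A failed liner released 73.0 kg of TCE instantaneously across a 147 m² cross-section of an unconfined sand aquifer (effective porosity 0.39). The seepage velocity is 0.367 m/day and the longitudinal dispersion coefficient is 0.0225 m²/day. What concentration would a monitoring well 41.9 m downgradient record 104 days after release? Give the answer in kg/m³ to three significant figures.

For an instantaneous plane source, C(x,t) = M/(n_e·A·√(4πDt)) · exp(−(x−vt)²/(4Dt)), with n_e·A the pore (flow) area.
Plume center vt = 0.367 × 104 = 38.168 m, so the well at 41.9 m is 3.732 m downgradient of the peak.
√(4πDt) = 5.423 m, giving peak height M/(n_e·A·√(4πDt)) = 73.0/(0.39 × 147 × 5.423) = 0.2348 kg/m³.
(x−vt)²/(4Dt) = (3.732)²/(4 × 0.0225 × 104) = 1.488; exp(−1.488) = 0.2258.
C = 0.2348 × 0.2258 = 0.0530 kg/m³.

0.0530 kg/m³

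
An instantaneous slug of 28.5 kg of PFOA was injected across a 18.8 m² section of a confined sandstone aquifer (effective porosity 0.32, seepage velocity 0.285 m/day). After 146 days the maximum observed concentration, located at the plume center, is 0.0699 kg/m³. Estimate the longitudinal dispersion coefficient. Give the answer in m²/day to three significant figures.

At the plume center C_max = M/(n_e·A·√(4πDt)), so D = M²/(4πt·(n_e·A·C_max)²).
n_e·A·C_max = 0.32 × 18.8 × 0.0699 = 0.4205 kg/m.
D = 28.5²/(4π × 146 × 0.4205²) = 2.50 m²/day.

2.50 m²/day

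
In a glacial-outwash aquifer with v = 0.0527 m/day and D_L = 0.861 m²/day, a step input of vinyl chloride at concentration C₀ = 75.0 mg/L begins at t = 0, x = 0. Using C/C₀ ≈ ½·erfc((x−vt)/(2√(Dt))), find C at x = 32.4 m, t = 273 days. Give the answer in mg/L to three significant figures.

15.2 mg/L

For a continuous step input, C/C₀ ≈ ½·erfc((x−vt)/(2√(Dt))).
vt = 0.0527 × 273 = 14.3871 m and 2√(Dt) = 2√(0.861 × 273) = 30.66 m.
Argument (x−vt)/(2√(Dt)) = (32.4 − 14.3871)/30.66 = 0.5875; ½·erfc(0.5875) = 0.2030.
C = 75.0 × 0.2030 = 15.2 mg/L.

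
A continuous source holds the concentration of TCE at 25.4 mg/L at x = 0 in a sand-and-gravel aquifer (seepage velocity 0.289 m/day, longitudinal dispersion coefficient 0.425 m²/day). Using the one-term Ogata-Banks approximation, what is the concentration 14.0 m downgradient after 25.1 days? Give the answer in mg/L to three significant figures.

For a continuous step input, C/C₀ ≈ ½·erfc((x−vt)/(2√(Dt))).
vt = 0.289 × 25.1 = 7.2539 m and 2√(Dt) = 2√(0.425 × 25.1) = 6.532 m.
Argument (x−vt)/(2√(Dt)) = (14.0 − 7.2539)/6.532 = 1.033; ½·erfc(1.033) = 0.07202.
C = 25.4 × 0.07202 = 1.83 mg/L.

1.83 mg/L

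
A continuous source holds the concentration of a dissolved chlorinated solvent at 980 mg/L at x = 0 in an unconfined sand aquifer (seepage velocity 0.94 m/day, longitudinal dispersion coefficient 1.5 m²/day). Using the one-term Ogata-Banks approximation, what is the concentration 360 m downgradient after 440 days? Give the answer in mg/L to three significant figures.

For a continuous step input, C/C₀ ≈ ½·erfc((x−vt)/(2√(Dt))).
vt = 0.94 × 440 = 413.6 m and 2√(Dt) = 2√(1.5 × 440) = 51.38 m.
Argument (x−vt)/(2√(Dt)) = (360 − 413.6)/51.38 = -1.043; ½·erfc(-1.043) = 0.9299.
C = 980 × 0.9299 = 911 mg/L.

911 mg/L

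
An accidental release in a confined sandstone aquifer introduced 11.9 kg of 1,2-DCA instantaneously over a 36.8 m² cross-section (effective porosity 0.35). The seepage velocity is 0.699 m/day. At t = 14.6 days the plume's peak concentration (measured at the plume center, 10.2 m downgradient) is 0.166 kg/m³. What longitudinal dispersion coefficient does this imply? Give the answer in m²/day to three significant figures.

0.169 m²/day

At the plume center C_max = M/(n_e·A·√(4πDt)), so D = M²/(4πt·(n_e·A·C_max)²).
n_e·A·C_max = 0.35 × 36.8 × 0.166 = 2.138 kg/m.
D = 11.9²/(4π × 14.6 × 2.138²) = 0.169 m²/day.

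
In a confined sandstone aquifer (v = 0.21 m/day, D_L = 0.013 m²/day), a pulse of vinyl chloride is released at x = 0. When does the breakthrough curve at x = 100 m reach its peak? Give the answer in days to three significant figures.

For the 1D instantaneous-source solution, setting ∂C/∂t = 0 at fixed x gives v²t² + 2Dt − x² = 0, so t = (√(D² + v²x²) − D)/v².
√(D² + v²x²) = √(0.013² + 0.21² × 100²) = 21.00; v² = 0.0441.
t = (21.00 − 0.013)/0.0441 = 476 days (vs. the pure-advection estimate x/v = 476 d).

476 days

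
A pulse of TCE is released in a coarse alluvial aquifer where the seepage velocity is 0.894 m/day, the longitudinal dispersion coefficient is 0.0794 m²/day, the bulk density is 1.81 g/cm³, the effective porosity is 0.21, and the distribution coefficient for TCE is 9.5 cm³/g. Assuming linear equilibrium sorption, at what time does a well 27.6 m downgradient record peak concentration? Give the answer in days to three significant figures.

2550 days

Retardation factor R = 1 + ρ_b·K_d/n = 1 + 1.81 × 9.5/0.21 = 82.88.
Sorption retards both mechanisms: v_R = v/R = 0.01079 m/day, D_R = D/R = 0.0009580 m²/day.
Peak time from v_R²t² + 2D_R t − x² = 0: t = (√(D_R² + v_R²x²) − D_R)/v_R².
√(D_R² + v_R²x²) = √(0.0009580² + 0.01079² × 27.6²) = 0.2978; v_R² = 0.0001164.
t = (0.2978 − 0.0009580)/0.0001164 = 2550 days.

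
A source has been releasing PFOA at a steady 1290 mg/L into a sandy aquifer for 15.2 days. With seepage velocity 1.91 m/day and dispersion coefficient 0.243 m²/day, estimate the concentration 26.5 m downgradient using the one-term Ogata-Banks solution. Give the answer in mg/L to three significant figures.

For a continuous step input, C/C₀ ≈ ½·erfc((x−vt)/(2√(Dt))).
vt = 1.91 × 15.2 = 29.032 m and 2√(Dt) = 2√(0.243 × 15.2) = 3.844 m.
Argument (x−vt)/(2√(Dt)) = (26.5 − 29.032)/3.844 = -0.6587; ½·erfc(-0.6587) = 0.8242.
C = 1290 × 0.8242 = 1060 mg/L.

1060 mg/L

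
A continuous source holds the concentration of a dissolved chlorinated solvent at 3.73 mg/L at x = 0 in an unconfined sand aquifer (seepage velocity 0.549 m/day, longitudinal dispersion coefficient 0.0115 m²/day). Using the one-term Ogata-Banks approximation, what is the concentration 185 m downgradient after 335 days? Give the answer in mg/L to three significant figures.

1.30 mg/L

For a continuous step input, C/C₀ ≈ ½·erfc((x−vt)/(2√(Dt))).
vt = 0.549 × 335 = 183.915 m and 2√(Dt) = 2√(0.0115 × 335) = 3.926 m.
Argument (x−vt)/(2√(Dt)) = (185 − 183.915)/3.926 = 0.2764; ½·erfc(0.2764) = 0.3479.
C = 3.73 × 0.3479 = 1.30 mg/L.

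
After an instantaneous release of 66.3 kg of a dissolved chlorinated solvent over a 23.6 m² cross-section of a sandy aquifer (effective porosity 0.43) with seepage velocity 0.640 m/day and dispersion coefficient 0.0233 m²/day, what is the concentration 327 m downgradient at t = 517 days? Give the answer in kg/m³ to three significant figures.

For an instantaneous plane source, C(x,t) = M/(n_e·A·√(4πDt)) · exp(−(x−vt)²/(4Dt)), with n_e·A the pore (flow) area.
Plume center vt = 0.640 × 517 = 330.88 m, so the well at 327 m is 3.88 m upgradient of the peak.
√(4πDt) = 12.30 m, giving peak height M/(n_e·A·√(4πDt)) = 66.3/(0.43 × 23.6 × 12.30) = 0.5312 kg/m³.
(x−vt)²/(4Dt) = (-3.88)²/(4 × 0.0233 × 517) = 0.3124; exp(−0.3124) = 0.7317.
C = 0.5312 × 0.7317 = 0.389 kg/m³.

0.389 kg/m³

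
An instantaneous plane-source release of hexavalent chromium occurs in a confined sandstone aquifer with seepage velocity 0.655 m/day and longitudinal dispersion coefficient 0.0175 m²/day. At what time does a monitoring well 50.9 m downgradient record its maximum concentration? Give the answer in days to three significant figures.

77.7 days

For the 1D instantaneous-source solution, setting ∂C/∂t = 0 at fixed x gives v²t² + 2Dt − x² = 0, so t = (√(D² + v²x²) − D)/v².
√(D² + v²x²) = √(0.0175² + 0.655² × 50.9²) = 33.34; v² = 0.429025.
t = (33.34 − 0.0175)/0.429025 = 77.7 days (vs. the pure-advection estimate x/v = 77.7 d).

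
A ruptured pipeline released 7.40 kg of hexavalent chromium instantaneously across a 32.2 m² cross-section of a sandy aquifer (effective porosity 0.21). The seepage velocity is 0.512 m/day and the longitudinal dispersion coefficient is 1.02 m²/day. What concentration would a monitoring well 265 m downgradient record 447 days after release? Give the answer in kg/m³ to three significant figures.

For an instantaneous plane source, C(x,t) = M/(n_e·A·√(4πDt)) · exp(−(x−vt)²/(4Dt)), with n_e·A the pore (flow) area.
Plume center vt = 0.512 × 447 = 228.864 m, so the well at 265 m is 36.136 m downgradient of the peak.
√(4πDt) = 75.69 m, giving peak height M/(n_e·A·√(4πDt)) = 7.40/(0.21 × 32.2 × 75.69) = 0.01446 kg/m³.
(x−vt)²/(4Dt) = (36.136)²/(4 × 1.02 × 447) = 0.7160; exp(−0.7160) = 0.4887.
C = 0.01446 × 0.4887 = 0.00707 kg/m³.

0.00707 kg/m³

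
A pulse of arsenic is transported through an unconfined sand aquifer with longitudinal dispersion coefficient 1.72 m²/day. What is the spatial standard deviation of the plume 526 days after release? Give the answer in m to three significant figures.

42.5 m

Dispersive spreading gives a Gaussian with σ² = 2Dt; advection only shifts the center.
σ = √(2 × 1.72 × 526) = 42.5 m.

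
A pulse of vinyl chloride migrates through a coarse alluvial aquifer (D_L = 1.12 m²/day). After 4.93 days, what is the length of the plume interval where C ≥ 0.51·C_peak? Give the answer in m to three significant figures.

7.71 m

The plume is Gaussian with σ = √(2Dt) = √(2 × 1.12 × 4.93) = 3.323 m.
C/C_peak = exp(−Δx²/(2σ²)) = 0.51 ⇒ Δx = σ·√(−2 ln 0.51) = 3.323 × 1.160 = 3.855 m.
Width = 2Δx = 7.71 m.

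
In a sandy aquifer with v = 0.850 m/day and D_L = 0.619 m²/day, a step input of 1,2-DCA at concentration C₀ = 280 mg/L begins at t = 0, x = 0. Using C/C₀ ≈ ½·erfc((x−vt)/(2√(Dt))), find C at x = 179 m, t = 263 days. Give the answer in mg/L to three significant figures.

278 mg/L

For a continuous step input, C/C₀ ≈ ½·erfc((x−vt)/(2√(Dt))).
vt = 0.850 × 263 = 223.55 m and 2√(Dt) = 2√(0.619 × 263) = 25.52 m.
Argument (x−vt)/(2√(Dt)) = (179 − 223.55)/25.52 = -1.746; ½·erfc(-1.746) = 0.9932.
C = 280 × 0.9932 = 278 mg/L.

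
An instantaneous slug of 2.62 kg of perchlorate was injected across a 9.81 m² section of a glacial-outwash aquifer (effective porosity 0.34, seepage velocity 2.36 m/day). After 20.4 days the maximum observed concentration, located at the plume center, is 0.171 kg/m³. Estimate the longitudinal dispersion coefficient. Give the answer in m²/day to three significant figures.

0.0823 m²/day

At the plume center C_max = M/(n_e·A·√(4πDt)), so D = M²/(4πt·(n_e·A·C_max)²).
n_e·A·C_max = 0.34 × 9.81 × 0.171 = 0.5704 kg/m.
D = 2.62²/(4π × 20.4 × 0.5704²) = 0.0823 m²/day.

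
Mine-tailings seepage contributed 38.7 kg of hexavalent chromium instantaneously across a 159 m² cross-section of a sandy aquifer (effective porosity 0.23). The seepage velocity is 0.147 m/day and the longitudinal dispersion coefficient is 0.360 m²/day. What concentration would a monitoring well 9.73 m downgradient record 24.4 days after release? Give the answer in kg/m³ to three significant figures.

For an instantaneous plane source, C(x,t) = M/(n_e·A·√(4πDt)) · exp(−(x−vt)²/(4Dt)), with n_e·A the pore (flow) area.
Plume center vt = 0.147 × 24.4 = 3.5868 m, so the well at 9.73 m is 6.1432 m downgradient of the peak.
√(4πDt) = 10.51 m, giving peak height M/(n_e·A·√(4πDt)) = 38.7/(0.23 × 159 × 10.51) = 0.1007 kg/m³.
(x−vt)²/(4Dt) = (6.1432)²/(4 × 0.360 × 24.4) = 1.074; exp(−1.074) = 0.3416.
C = 0.1007 × 0.3416 = 0.0344 kg/m³.

0.0344 kg/m³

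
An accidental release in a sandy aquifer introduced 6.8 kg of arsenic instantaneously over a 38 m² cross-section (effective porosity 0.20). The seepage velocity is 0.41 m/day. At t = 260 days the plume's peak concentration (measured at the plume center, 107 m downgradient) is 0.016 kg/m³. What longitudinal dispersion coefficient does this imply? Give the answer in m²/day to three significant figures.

0.957 m²/day

At the plume center C_max = M/(n_e·A·√(4πDt)), so D = M²/(4πt·(n_e·A·C_max)²).
n_e·A·C_max = 0.20 × 38 × 0.016 = 0.1216 kg/m.
D = 6.8²/(4π × 260 × 0.1216²) = 0.957 m²/day.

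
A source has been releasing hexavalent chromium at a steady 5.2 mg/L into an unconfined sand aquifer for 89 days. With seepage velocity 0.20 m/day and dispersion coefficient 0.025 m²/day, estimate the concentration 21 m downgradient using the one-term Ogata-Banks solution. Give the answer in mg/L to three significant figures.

For a continuous step input, C/C₀ ≈ ½·erfc((x−vt)/(2√(Dt))).
vt = 0.20 × 89 = 17.8 m and 2√(Dt) = 2√(0.025 × 89) = 2.983 m.
Argument (x−vt)/(2√(Dt)) = (21 − 17.8)/2.983 = 1.073; ½·erfc(1.073) = 0.06458.
C = 5.2 × 0.06458 = 0.336 mg/L.

0.336 mg/L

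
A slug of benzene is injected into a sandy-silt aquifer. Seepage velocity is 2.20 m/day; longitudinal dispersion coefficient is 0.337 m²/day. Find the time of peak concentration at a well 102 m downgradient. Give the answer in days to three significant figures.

For the 1D instantaneous-source solution, setting ∂C/∂t = 0 at fixed x gives v²t² + 2Dt − x² = 0, so t = (√(D² + v²x²) − D)/v².
√(D² + v²x²) = √(0.337² + 2.20² × 102²) = 224.4; v² = 4.84.
t = (224.4 − 0.337)/4.84 = 46.3 days (vs. the pure-advection estimate x/v = 46.4 d).

46.3 days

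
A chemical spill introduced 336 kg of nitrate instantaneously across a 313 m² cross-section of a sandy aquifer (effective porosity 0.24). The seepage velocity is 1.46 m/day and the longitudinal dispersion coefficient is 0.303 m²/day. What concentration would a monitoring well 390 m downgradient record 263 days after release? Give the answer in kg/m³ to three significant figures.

0.126 kg/m³

For an instantaneous plane source, C(x,t) = M/(n_e·A·√(4πDt)) · exp(−(x−vt)²/(4Dt)), with n_e·A the pore (flow) area.
Plume center vt = 1.46 × 263 = 383.98 m, so the well at 390 m is 6.02 m downgradient of the peak.
√(4πDt) = 31.64 m, giving peak height M/(n_e·A·√(4πDt)) = 336/(0.24 × 313 × 31.64) = 0.1414 kg/m³.
(x−vt)²/(4Dt) = (6.02)²/(4 × 0.303 × 263) = 0.1137; exp(−0.1137) = 0.8925.
C = 0.1414 × 0.8925 = 0.126 kg/m³.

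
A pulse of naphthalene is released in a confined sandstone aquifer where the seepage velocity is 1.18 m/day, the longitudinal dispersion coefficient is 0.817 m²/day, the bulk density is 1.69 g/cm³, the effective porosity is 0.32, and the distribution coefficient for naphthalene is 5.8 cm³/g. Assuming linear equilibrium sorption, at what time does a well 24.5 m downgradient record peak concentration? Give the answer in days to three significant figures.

638 days

Retardation factor R = 1 + ρ_b·K_d/n = 1 + 1.69 × 5.8/0.32 = 31.63.
Sorption retards both mechanisms: v_R = v/R = 0.03731 m/day, D_R = D/R = 0.02583 m²/day.
Peak time from v_R²t² + 2D_R t − x² = 0: t = (√(D_R² + v_R²x²) − D_R)/v_R².
√(D_R² + v_R²x²) = √(0.02583² + 0.03731² × 24.5²) = 0.9145; v_R² = 0.001392.
t = (0.9145 − 0.02583)/0.001392 = 638 days.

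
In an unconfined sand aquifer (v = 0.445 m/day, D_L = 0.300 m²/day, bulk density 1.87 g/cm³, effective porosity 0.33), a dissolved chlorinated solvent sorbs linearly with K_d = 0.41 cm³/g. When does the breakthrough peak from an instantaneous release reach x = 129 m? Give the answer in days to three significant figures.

958 days

Retardation factor R = 1 + ρ_b·K_d/n = 1 + 1.87 × 0.41/0.33 = 3.323.
Sorption retards both mechanisms: v_R = v/R = 0.1339 m/day, D_R = D/R = 0.09028 m²/day.
Peak time from v_R²t² + 2D_R t − x² = 0: t = (√(D_R² + v_R²x²) − D_R)/v_R².
√(D_R² + v_R²x²) = √(0.09028² + 0.1339² × 129²) = 17.27; v_R² = 0.01793.
t = (17.27 − 0.09028)/0.01793 = 958 days.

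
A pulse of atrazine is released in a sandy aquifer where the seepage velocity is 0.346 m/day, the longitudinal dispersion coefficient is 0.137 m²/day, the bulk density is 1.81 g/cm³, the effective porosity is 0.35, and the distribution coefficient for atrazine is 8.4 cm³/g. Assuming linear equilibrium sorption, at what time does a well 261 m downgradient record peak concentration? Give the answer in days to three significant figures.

33500 days

Retardation factor R = 1 + ρ_b·K_d/n = 1 + 1.81 × 8.4/0.35 = 44.44.
Sorption retards both mechanisms: v_R = v/R = 0.007786 m/day, D_R = D/R = 0.003083 m²/day.
Peak time from v_R²t² + 2D_R t − x² = 0: t = (√(D_R² + v_R²x²) − D_R)/v_R².
√(D_R² + v_R²x²) = √(0.003083² + 0.007786² × 261²) = 2.032; v_R² = 6.062e-05.
t = (2.032 − 0.003083)/6.062e-05 = 33500 days.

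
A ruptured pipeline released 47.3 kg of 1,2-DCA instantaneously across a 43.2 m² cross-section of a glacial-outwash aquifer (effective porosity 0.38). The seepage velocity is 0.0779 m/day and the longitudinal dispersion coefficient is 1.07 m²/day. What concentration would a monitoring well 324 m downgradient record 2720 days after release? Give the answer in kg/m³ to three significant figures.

0.00512 kg/m³

For an instantaneous plane source, C(x,t) = M/(n_e·A·√(4πDt)) · exp(−(x−vt)²/(4Dt)), with n_e·A the pore (flow) area.
Plume center vt = 0.0779 × 2720 = 211.888 m, so the well at 324 m is 112.112 m downgradient of the peak.
√(4πDt) = 191.2 m, giving peak height M/(n_e·A·√(4πDt)) = 47.3/(0.38 × 43.2 × 191.2) = 0.01507 kg/m³.
(x−vt)²/(4Dt) = (112.112)²/(4 × 1.07 × 2720) = 1.080; exp(−1.080) = 0.3396.
C = 0.01507 × 0.3396 = 0.00512 kg/m³.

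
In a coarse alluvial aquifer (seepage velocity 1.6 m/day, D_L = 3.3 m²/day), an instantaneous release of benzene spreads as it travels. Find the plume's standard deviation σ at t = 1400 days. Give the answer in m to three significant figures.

Dispersive spreading gives a Gaussian with σ² = 2Dt; advection only shifts the center.
σ = √(2 × 3.3 × 1400) = 96.1 m.

96.1 m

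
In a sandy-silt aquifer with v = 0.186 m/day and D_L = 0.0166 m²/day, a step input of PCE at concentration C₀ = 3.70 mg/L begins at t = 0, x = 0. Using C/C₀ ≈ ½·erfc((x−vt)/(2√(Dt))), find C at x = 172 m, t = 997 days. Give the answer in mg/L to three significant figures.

For a continuous step input, C/C₀ ≈ ½·erfc((x−vt)/(2√(Dt))).
vt = 0.186 × 997 = 185.442 m and 2√(Dt) = 2√(0.0166 × 997) = 8.136 m.
Argument (x−vt)/(2√(Dt)) = (172 − 185.442)/8.136 = -1.652; ½·erfc(-1.652) = 0.9903.
C = 3.70 × 0.9903 = 3.66 mg/L.

3.66 mg/L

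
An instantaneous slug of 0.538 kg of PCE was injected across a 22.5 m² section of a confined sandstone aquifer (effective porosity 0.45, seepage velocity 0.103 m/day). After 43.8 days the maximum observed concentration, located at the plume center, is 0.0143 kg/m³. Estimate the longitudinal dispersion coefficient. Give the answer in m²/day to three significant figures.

0.0251 m²/day

At the plume center C_max = M/(n_e·A·√(4πDt)), so D = M²/(4πt·(n_e·A·C_max)²).
n_e·A·C_max = 0.45 × 22.5 × 0.0143 = 0.1448 kg/m.
D = 0.538²/(4π × 43.8 × 0.1448²) = 0.0251 m²/day.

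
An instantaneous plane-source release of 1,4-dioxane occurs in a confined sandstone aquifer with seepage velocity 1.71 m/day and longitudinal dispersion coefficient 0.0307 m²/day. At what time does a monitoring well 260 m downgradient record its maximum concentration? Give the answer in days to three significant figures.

For the 1D instantaneous-source solution, setting ∂C/∂t = 0 at fixed x gives v²t² + 2Dt − x² = 0, so t = (√(D² + v²x²) − D)/v².
√(D² + v²x²) = √(0.0307² + 1.71² × 260²) = 444.6; v² = 2.9241.
t = (444.6 − 0.0307)/2.9241 = 152 days (vs. the pure-advection estimate x/v = 152 d).

152 days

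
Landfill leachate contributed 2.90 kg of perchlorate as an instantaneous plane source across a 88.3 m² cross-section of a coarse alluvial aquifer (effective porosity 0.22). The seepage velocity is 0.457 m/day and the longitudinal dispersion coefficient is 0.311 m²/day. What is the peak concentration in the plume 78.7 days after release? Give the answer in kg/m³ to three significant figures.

0.00851 kg/m³

The peak of an instantaneous 1D plume sits at x = vt; there the Gaussian factor is 1 and C_max = M/(n_e·A·√(4πDt)), where n_e·A is the pore area the mass is dissolved in.
√(4πDt) = √(4π × 0.311 × 78.7) = 17.54 m, so C_max = 2.90/(0.22 × 88.3 × 17.54) = 0.00851 kg/m³.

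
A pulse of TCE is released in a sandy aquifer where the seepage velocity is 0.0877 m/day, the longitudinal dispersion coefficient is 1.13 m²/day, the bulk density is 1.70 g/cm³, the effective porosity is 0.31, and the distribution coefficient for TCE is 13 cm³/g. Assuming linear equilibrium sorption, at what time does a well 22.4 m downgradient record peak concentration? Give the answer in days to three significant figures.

10700 days

Retardation factor R = 1 + ρ_b·K_d/n = 1 + 1.70 × 13/0.31 = 72.29.
Sorption retards both mechanisms: v_R = v/R = 0.001213 m/day, D_R = D/R = 0.01563 m²/day.
Peak time from v_R²t² + 2D_R t − x² = 0: t = (√(D_R² + v_R²x²) − D_R)/v_R².
√(D_R² + v_R²x²) = √(0.01563² + 0.001213² × 22.4²) = 0.03135; v_R² = 1.471e-06.
t = (0.03135 − 0.01563)/1.471e-06 = 10700 days.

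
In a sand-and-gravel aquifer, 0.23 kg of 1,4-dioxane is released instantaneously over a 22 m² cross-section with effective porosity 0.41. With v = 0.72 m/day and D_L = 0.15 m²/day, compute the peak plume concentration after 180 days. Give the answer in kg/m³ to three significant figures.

0.00138 kg/m³

The peak of an instantaneous 1D plume sits at x = vt; there the Gaussian factor is 1 and C_max = M/(n_e·A·√(4πDt)), where n_e·A is the pore area the mass is dissolved in.
√(4πDt) = √(4π × 0.15 × 180) = 18.42 m, so C_max = 0.23/(0.41 × 22 × 18.42) = 0.00138 kg/m³.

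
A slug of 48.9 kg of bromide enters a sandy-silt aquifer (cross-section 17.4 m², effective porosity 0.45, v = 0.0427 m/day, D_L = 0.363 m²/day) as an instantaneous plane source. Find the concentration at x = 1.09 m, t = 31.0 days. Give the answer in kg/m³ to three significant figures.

For an instantaneous plane source, C(x,t) = M/(n_e·A·√(4πDt)) · exp(−(x−vt)²/(4Dt)), with n_e·A the pore (flow) area.
Plume center vt = 0.0427 × 31.0 = 1.3237 m, so the well at 1.09 m is 0.2337 m upgradient of the peak.
√(4πDt) = 11.89 m, giving peak height M/(n_e·A·√(4πDt)) = 48.9/(0.45 × 17.4 × 11.89) = 0.5252 kg/m³.
(x−vt)²/(4Dt) = (-0.2337)²/(4 × 0.363 × 31.0) = 0.001213; exp(−0.001213) = 0.9988.
C = 0.5252 × 0.9988 = 0.525 kg/m³.

0.525 kg/m³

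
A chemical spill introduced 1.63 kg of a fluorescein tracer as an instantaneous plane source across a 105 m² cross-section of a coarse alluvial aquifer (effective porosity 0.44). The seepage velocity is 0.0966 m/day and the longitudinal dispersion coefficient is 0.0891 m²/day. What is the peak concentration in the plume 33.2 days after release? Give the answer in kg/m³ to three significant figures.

The peak of an instantaneous 1D plume sits at x = vt; there the Gaussian factor is 1 and C_max = M/(n_e·A·√(4πDt)), where n_e·A is the pore area the mass is dissolved in.
√(4πDt) = √(4π × 0.0891 × 33.2) = 6.097 m, so C_max = 1.63/(0.44 × 105 × 6.097) = 0.00579 kg/m³.

0.00579 kg/m³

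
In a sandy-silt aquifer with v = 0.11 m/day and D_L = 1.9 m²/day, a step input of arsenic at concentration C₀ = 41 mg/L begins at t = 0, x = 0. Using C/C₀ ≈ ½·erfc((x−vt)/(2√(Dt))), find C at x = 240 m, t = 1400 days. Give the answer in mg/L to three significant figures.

4.89 mg/L

For a continuous step input, C/C₀ ≈ ½·erfc((x−vt)/(2√(Dt))).
vt = 0.11 × 1400 = 154 m and 2√(Dt) = 2√(1.9 × 1400) = 103.2 m.
Argument (x−vt)/(2√(Dt)) = (240 − 154)/103.2 = 0.8333; ½·erfc(0.8333) = 0.1193.
C = 41 × 0.1193 = 4.89 mg/L.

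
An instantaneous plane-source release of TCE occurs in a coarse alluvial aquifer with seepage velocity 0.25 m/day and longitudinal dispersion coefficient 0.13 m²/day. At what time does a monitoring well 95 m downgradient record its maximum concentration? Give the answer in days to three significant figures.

For the 1D instantaneous-source solution, setting ∂C/∂t = 0 at fixed x gives v²t² + 2Dt − x² = 0, so t = (√(D² + v²x²) − D)/v².
√(D² + v²x²) = √(0.13² + 0.25² × 95²) = 23.75; v² = 0.0625.
t = (23.75 − 0.13)/0.0625 = 378 days (vs. the pure-advection estimate x/v = 380 d).

378 days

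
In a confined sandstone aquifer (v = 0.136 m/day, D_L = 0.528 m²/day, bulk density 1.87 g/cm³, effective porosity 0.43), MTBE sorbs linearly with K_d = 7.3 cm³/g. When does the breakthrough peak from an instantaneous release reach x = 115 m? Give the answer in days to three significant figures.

26800 days

Retardation factor R = 1 + ρ_b·K_d/n = 1 + 1.87 × 7.3/0.43 = 32.75.
Sorption retards both mechanisms: v_R = v/R = 0.004153 m/day, D_R = D/R = 0.01612 m²/day.
Peak time from v_R²t² + 2D_R t − x² = 0: t = (√(D_R² + v_R²x²) − D_R)/v_R².
√(D_R² + v_R²x²) = √(0.01612² + 0.004153² × 115²) = 0.4779; v_R² = 1.725e-05.
t = (0.4779 − 0.01612)/1.725e-05 = 26800 days.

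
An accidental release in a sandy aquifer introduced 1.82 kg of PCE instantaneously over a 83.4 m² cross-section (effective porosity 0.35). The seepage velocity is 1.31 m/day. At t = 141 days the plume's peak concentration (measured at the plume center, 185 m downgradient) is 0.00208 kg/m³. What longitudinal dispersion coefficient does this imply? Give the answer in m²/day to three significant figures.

0.507 m²/day

At the plume center C_max = M/(n_e·A·√(4πDt)), so D = M²/(4πt·(n_e·A·C_max)²).
n_e·A·C_max = 0.35 × 83.4 × 0.00208 = 0.06072 kg/m.
D = 1.82²/(4π × 141 × 0.06072²) = 0.507 m²/day.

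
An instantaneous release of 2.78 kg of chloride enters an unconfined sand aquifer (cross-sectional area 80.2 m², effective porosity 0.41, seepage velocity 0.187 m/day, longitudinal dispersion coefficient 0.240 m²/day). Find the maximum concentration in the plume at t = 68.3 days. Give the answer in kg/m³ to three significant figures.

The peak of an instantaneous 1D plume sits at x = vt; there the Gaussian factor is 1 and C_max = M/(n_e·A·√(4πDt)), where n_e·A is the pore area the mass is dissolved in.
√(4πDt) = √(4π × 0.240 × 68.3) = 14.35 m, so C_max = 2.78/(0.41 × 80.2 × 14.35) = 0.00589 kg/m³.

0.00589 kg/m³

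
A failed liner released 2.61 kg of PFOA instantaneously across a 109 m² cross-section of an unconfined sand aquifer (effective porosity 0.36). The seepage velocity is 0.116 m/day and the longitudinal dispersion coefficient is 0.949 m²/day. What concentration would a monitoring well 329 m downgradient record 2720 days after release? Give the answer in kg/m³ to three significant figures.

For an instantaneous plane source, C(x,t) = M/(n_e·A·√(4πDt)) · exp(−(x−vt)²/(4Dt)), with n_e·A the pore (flow) area.
Plume center vt = 0.116 × 2720 = 315.52 m, so the well at 329 m is 13.48 m downgradient of the peak.
√(4πDt) = 180.1 m, giving peak height M/(n_e·A·√(4πDt)) = 2.61/(0.36 × 109 × 180.1) = 0.0003693 kg/m³.
(x−vt)²/(4Dt) = (13.48)²/(4 × 0.949 × 2720) = 0.01760; exp(−0.01760) = 0.9826.
C = 0.0003693 × 0.9826 = 0.000363 kg/m³.

0.000363 kg/m³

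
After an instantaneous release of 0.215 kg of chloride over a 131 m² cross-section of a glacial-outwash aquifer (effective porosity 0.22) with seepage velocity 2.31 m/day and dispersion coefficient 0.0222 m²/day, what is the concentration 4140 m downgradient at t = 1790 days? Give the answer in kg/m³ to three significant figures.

0.000283 kg/m³

For an instantaneous plane source, C(x,t) = M/(n_e·A·√(4πDt)) · exp(−(x−vt)²/(4Dt)), with n_e·A the pore (flow) area.
Plume center vt = 2.31 × 1790 = 4134.9 m, so the well at 4140 m is 5.1 m downgradient of the peak.
√(4πDt) = 22.35 m, giving peak height M/(n_e·A·√(4πDt)) = 0.215/(0.22 × 131 × 22.35) = 0.0003338 kg/m³.
(x−vt)²/(4Dt) = (5.1)²/(4 × 0.0222 × 1790) = 0.1636; exp(−0.1636) = 0.8491.
C = 0.0003338 × 0.8491 = 0.000283 kg/m³.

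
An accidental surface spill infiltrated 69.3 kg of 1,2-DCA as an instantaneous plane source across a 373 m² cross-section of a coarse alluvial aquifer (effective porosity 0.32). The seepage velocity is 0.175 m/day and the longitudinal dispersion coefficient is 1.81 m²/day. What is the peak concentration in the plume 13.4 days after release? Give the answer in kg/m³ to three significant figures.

0.0333 kg/m³

The peak of an instantaneous 1D plume sits at x = vt; there the Gaussian factor is 1 and C_max = M/(n_e·A·√(4πDt)), where n_e·A is the pore area the mass is dissolved in.
√(4πDt) = √(4π × 1.81 × 13.4) = 17.46 m, so C_max = 69.3/(0.32 × 373 × 17.46) = 0.0333 kg/m³.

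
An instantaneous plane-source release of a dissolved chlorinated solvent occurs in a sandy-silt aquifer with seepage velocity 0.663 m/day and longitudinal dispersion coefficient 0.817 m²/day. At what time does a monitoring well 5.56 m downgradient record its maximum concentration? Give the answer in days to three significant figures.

For the 1D instantaneous-source solution, setting ∂C/∂t = 0 at fixed x gives v²t² + 2Dt − x² = 0, so t = (√(D² + v²x²) − D)/v².
√(D² + v²x²) = √(0.817² + 0.663² × 5.56²) = 3.776; v² = 0.439569.
t = (3.776 − 0.817)/0.439569 = 6.73 days (vs. the pure-advection estimate x/v = 8.39 d).

6.73 days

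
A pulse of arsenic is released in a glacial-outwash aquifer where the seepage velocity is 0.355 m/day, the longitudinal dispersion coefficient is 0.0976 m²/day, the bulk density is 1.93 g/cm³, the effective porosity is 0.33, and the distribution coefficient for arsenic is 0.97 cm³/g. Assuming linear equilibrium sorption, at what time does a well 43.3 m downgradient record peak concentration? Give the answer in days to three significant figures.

Retardation factor R = 1 + ρ_b·K_d/n = 1 + 1.93 × 0.97/0.33 = 6.673.
Sorption retards both mechanisms: v_R = v/R = 0.05320 m/day, D_R = D/R = 0.01463 m²/day.
Peak time from v_R²t² + 2D_R t − x² = 0: t = (√(D_R² + v_R²x²) − D_R)/v_R².
√(D_R² + v_R²x²) = √(0.01463² + 0.05320² × 43.3²) = 2.304; v_R² = 0.002830.
t = (2.304 − 0.01463)/0.002830 = 809 days.

809 days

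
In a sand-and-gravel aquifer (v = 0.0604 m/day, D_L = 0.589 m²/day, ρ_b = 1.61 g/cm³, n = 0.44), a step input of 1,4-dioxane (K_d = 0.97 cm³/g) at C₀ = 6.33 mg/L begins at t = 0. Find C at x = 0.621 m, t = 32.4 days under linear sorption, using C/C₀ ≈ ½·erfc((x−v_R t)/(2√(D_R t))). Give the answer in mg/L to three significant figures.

3.00 mg/L

Retardation factor R = 1 + ρ_b·K_d/n = 1 + 1.61 × 0.97/0.44 = 4.549.
Sorption retards both mechanisms: v_R = v/R = 0.01328 m/day, D_R = D/R = 0.1295 m²/day.
v_R·t = 0.01328 × 32.4 = 0.430272 m; 2√(D_R t) = 4.097 m; argument = (0.621 − 0.430272)/4.097 = 0.04655.
C = C₀ × ½·erfc(0.04655) = 6.33 × 0.4738 = 3.00 mg/L.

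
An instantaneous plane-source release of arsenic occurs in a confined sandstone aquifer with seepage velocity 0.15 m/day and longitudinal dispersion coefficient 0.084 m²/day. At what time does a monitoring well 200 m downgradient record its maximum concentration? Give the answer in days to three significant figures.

1330 days

For the 1D instantaneous-source solution, setting ∂C/∂t = 0 at fixed x gives v²t² + 2Dt − x² = 0, so t = (√(D² + v²x²) − D)/v².
√(D² + v²x²) = √(0.084² + 0.15² × 200²) = 30.00; v² = 0.0225.
t = (30.00 − 0.084)/0.0225 = 1330 days (vs. the pure-advection estimate x/v = 1330 d).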